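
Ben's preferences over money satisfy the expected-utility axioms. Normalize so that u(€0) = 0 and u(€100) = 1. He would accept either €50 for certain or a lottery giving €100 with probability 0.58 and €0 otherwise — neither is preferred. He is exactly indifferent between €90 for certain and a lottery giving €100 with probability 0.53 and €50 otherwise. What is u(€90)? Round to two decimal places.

From the first indifference, u(€50) = 0.58·u(€100) + 0.42·u(€0) = 0.58·1 + 0.42·0 = 0.58.
The second indifference gives u(€90) = 0.53·u(€100) + 0.47·u(€50) = 0.53·1.00 + 0.47·0.58 = 0.8026.

0.80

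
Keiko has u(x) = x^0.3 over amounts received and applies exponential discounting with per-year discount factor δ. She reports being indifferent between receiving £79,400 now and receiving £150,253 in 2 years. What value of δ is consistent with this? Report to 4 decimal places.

Indifference means u(79400) = δ^2 · u(150253), so δ^2 = u(79400)/u(150253).
Since u(x) = x^0.3, δ^2 = (79400/150253)^0.3 = 0.52844^0.3 = 0.82585.
So δ = 0.82585^(1/2) ≈ 0.9088.

δ ≈ 0.9088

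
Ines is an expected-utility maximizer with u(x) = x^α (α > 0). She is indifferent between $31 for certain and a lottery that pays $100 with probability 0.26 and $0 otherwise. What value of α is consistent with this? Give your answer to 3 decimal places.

α ≈ 1.150

Since u(0) = 0, the lottery's EU is 0.26·100^α.
Equating: 31^α = 0.26·100^α, i.e. 0.3100^α = 0.26.
α = ln(0.26) / ln(31/100) = -1.347074/-1.171183 ≈ 1.150.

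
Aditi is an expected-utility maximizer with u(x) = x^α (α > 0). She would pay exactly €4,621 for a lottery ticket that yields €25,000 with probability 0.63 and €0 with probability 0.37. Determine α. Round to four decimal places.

Since u(0) = 0, the lottery's EU is 0.63·25000^α.
Indifference: 4621^α = 0.63·25000^α, so (4621/25000)^α = 0.63.
Take logs: α = ln 0.63 / ln(4621/25000) ≈ 0.273675.

α ≈ 0.2737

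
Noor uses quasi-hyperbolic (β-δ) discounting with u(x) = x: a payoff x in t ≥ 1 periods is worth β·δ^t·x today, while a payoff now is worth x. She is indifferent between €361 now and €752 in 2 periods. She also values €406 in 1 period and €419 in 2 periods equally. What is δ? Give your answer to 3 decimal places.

Both payoffs in the second observation are in the future, so β drops out: δ^1·406 = δ^2·419 ⇒ δ = 406/419 = 0.96897.

δ ≈ 0.969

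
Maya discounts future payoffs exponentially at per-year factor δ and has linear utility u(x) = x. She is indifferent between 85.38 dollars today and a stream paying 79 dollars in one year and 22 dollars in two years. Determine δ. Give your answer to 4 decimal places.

δ ≈ 0.8700

The stream is worth 79δ + 22δ² today, so 79δ + 22δ² = 85.38.
Rearranged: 22δ² + 79δ − 85.38 = 0.
The positive root is δ = [−79 + √(79² + 4·22·85.38)] / (2·22) = (−79 + 117.279)/44 ≈ 0.8700.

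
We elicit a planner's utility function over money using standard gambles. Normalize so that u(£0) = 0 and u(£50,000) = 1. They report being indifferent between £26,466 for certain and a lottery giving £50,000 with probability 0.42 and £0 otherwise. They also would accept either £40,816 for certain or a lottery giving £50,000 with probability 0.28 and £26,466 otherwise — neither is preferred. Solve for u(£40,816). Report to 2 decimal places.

From the first indifference, u(£26,466) = 0.42·u(£50,000) + 0.58·u(£0) = 0.42·1 + 0.58·0 = 0.42.
Chaining: u(£40,816) = 0.28·1.00 + 0.72·0.42 = 0.5824.

0.58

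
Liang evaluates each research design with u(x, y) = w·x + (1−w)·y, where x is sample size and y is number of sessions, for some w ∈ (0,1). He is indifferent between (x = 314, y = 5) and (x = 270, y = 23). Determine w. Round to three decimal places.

w = 0.290

Equating utilities: w·314 + (1−w)·5 = w·270 + (1−w)·23.
Rearranging, 44·w − 18·(1−w) = 0.
Hence w = 18/(44+18) = 18/62 = 0.290.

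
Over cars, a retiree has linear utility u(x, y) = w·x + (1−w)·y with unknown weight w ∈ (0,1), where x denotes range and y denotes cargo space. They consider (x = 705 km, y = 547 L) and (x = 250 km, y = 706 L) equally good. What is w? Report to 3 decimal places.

w = 0.259

Equating utilities: w·705 + (1−w)·547 = w·250 + (1−w)·706.
w·(705−250) = (1−w)·(706−547), i.e. w·455 = (1−w)·159.
Hence w = 159/(455+159) = 159/614 = 0.259.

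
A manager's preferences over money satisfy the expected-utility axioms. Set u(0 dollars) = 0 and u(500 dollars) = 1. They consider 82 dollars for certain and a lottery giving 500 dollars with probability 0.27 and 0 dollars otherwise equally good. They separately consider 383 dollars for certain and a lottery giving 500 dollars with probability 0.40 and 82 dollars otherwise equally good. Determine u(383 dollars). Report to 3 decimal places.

0.562

From the first indifference, u(82 dollars) = 0.27·u(500 dollars) + 0.73·u(0 dollars) = 0.27·1 + 0.73·0 = 0.27.
The second indifference gives u(383 dollars) = 0.40·u(500 dollars) + 0.60·u(82 dollars) = 0.40·1.00 + 0.60·0.27 = 0.5620.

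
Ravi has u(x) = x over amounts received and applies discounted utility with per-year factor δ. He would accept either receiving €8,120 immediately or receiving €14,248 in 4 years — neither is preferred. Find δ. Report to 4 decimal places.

Equating discounted utilities: u(8120) = δ^4·u(14248) ⇒ δ^4 = u(8120)/u(14248).
With u(x) = x: δ^4 = 8120/14248 = 0.56990.
Hence δ = (0.56990)^(1/4) = 0.868861.

δ ≈ 0.8689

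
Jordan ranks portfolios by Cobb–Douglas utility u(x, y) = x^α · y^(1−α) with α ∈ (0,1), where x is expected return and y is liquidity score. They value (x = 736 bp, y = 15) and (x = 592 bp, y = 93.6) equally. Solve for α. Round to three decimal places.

Set the two utilities equal: 736^α·15^(1−α) = 592^α·93.6^(1−α).
Rearrange to (736/592)^α = (93.6/15)^(1−α) and take logs: α·0.217723 = (1−α)·1.830980.
Thus α·(2.048703) = 1.830980, so α = 1.830980/2.048703 ≈ 0.894.

α ≈ 0.894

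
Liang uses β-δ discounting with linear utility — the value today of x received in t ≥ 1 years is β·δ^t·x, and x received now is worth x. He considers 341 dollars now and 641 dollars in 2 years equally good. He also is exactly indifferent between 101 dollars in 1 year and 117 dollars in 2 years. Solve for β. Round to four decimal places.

From the later pair, β·δ^1·101 = β·δ^2·117; dividing through, δ = 101/117 = 0.86325.
Substituting δ into 341 = β·δ^2·641: β = 341/(477.671) ≈ 0.7139.

β ≈ 0.7139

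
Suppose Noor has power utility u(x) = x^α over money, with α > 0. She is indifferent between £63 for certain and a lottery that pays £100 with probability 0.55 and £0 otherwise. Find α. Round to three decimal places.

α ≈ 1.294

The lottery's expected utility is 0.55·u(100) + 0.45·u(0) = 0.55·100^α (since u(0) = 0 for α > 0).
Indifference: 63^α = 0.55·100^α, so (63/100)^α = 0.55.
Taking logs: α·ln(63/100) = ln(0.55), so α = -0.597837 / -0.462035 ≈ 1.294.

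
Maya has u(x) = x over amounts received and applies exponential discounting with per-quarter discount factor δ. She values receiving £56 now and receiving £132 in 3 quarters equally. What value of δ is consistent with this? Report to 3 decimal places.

δ ≈ 0.751

Equating discounted utilities: u(56) = δ^3·u(132) ⇒ δ^3 = u(56)/u(132).
With u(x) = x: δ^3 = 56/132 = 0.42424.
Taking the cube root: δ = 0.42424^(1/3) ≈ 0.751.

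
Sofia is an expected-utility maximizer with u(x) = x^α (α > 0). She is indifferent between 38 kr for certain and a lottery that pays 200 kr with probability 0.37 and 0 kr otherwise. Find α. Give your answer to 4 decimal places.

α ≈ 0.5987

The lottery's expected utility is 0.37·u(200) + 0.63·u(0) = 0.37·200^α (since u(0) = 0 for α > 0).
Equating: 38^α = 0.37·200^α, i.e. 0.1900^α = 0.37.
α = ln(0.37) / ln(38/200) = -0.9942523/-1.6607312 ≈ 0.5987.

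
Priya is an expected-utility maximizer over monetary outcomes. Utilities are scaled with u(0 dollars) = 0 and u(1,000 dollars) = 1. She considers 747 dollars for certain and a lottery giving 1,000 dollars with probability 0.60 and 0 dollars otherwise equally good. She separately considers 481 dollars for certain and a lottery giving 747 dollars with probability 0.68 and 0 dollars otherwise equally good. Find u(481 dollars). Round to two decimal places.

The first gamble pins u(747 dollars): it must equal 0.60·1 + 0.40·0 = 0.60.
The second indifference gives u(481 dollars) = 0.68·u(747 dollars) + 0.32·u(0 dollars) = 0.68·0.60 + 0.32·0.00 = 0.4080.

0.41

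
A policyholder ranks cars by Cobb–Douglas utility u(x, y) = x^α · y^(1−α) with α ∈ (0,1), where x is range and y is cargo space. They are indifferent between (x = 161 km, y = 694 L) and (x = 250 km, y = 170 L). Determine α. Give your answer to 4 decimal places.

Set the two utilities equal: 161^α·694^(1−α) = 250^α·170^(1−α).
Taking logs: α·ln 161 + (1−α)·ln 694 = α·ln 250 + (1−α)·ln 170, i.e. α·-0.4400566 = (1−α)·-1.4066735.
Thus α·(-1.8467301) = -1.4066735, so α = -1.4066735/-1.8467301 ≈ 0.7617.

α ≈ 0.7617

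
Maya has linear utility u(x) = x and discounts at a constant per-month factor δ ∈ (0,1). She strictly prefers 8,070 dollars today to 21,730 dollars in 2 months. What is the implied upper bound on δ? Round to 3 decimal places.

The preference means 8070 > δ^2·21730.
So δ^2 < 8070/21730 = 0.37138; taking the square root of both positive sides preserves the inequality.
δ < 0.37138^(1/2) = 0.609.

δ < 0.609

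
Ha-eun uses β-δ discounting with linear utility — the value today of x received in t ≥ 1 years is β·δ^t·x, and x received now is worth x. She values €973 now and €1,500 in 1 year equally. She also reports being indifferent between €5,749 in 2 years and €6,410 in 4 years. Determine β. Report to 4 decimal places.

The second indifference involves only future payoffs, so β cancels: β·δ^2·5749 = β·δ^4·6410, giving δ^2 = 5749/6410 = 0.89688, so δ = 0.94704.
The first indifference: 973 = β·δ·1500, so β = 973/(δ·1500) = 973/(0.94704·1500) ≈ 0.6849.

β ≈ 0.6849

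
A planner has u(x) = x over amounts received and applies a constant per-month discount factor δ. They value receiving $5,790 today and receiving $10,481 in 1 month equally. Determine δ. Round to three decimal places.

The payoff in 1 month is discounted by δ, so u(5790) = δ·u(10481) and δ = u(5790)/u(10481).
With u(x) = x: δ = 5790/10481 = 0.55243.

δ ≈ 0.552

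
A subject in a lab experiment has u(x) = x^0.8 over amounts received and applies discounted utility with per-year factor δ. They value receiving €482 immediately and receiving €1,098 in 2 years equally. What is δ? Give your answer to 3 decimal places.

Equating discounted utilities: u(482) = δ^2·u(1098) ⇒ δ^2 = u(482)/u(1098).
With u(x) = x^0.8: δ^2 = 482^0.8/1098^0.8 = (482/1098)^0.8 = 0.51755.
Hence δ = (0.51755)^(1/2) = 0.71941.

δ ≈ 0.719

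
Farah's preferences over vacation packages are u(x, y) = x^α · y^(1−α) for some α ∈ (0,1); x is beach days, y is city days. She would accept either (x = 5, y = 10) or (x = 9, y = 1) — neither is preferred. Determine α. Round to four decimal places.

α ≈ 0.7966

Set the two utilities equal: 5^α·10^(1−α) = 9^α·1^(1−α).
Taking logs: α·ln 5 + (1−α)·ln 10 = α·ln 9 + (1−α)·ln 1, i.e. α·-0.5877867 = (1−α)·-2.3025851.
So α/(1−α) = (-2.3025851)/(-0.5877867) = 3.9173821, and α = 3.9173821/4.9173821 ≈ 0.7966.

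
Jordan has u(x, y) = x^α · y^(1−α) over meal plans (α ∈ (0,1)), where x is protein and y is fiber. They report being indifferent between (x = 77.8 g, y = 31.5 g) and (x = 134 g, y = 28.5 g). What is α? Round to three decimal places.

α ≈ 0.155

Set the two utilities equal: 77.8^α·31.5^(1−α) = 134^α·28.5^(1−α).
Taking logs: α·ln 77.8 + (1−α)·ln 31.5 = α·ln 134 + (1−α)·ln 28.5, i.e. α·-0.543698 = (1−α)·-0.100083.
So α/(1−α) = (-0.100083)/(-0.543698) = 0.184078, and α = 0.184078/1.184078 ≈ 0.155.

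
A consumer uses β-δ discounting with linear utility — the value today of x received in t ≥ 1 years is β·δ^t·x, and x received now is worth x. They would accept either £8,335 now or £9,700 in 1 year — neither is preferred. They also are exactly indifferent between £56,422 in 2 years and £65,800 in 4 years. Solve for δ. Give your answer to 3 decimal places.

The second indifference involves only future payoffs, so β cancels: β·δ^2·56422 = β·δ^4·65800, giving δ^2 = 56422/65800 = 0.85748, so δ = 0.92600.

δ ≈ 0.926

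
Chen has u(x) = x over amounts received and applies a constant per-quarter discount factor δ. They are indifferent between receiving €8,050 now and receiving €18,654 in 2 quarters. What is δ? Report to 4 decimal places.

δ ≈ 0.6569

Indifference means u(8050) = δ^2 · u(18654), so δ^2 = u(8050)/u(18654).
With u(x) = x: δ^2 = 8050/18654 = 0.43154.
So δ = 0.43154^(1/2) ≈ 0.6569.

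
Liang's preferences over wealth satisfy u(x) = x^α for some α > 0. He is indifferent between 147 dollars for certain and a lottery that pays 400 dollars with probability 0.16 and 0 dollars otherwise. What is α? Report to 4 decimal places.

EU(lottery) = 0.16·400^α + 0.84·0 = 0.16·400^α.
Indifference: 147^α = 0.16·400^α, so (147/400)^α = 0.16.
Taking logs: α·ln(147/400) = ln(0.16), so α = -1.8325815 / -1.0010320 ≈ 1.8307.

α ≈ 1.8307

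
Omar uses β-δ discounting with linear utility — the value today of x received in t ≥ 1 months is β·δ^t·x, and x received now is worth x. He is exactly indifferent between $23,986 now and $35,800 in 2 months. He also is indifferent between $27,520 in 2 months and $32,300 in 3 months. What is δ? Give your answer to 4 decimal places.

δ ≈ 0.8520

The second indifference involves only future payoffs, so β cancels: β·δ^2·27520 = β·δ^3·32300, giving δ = 27520/32300 = 0.85201.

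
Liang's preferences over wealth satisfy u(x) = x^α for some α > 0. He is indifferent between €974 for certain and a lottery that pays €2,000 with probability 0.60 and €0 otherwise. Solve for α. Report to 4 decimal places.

The lottery's expected utility is 0.60·u(2000) + 0.40·u(0) = 0.60·2000^α (since u(0) = 0 for α > 0).
Indifference: 974^α = 0.60·2000^α, so (974/2000)^α = 0.60.
Take logs: α = ln 0.60 / ln(974/2000) ≈ 0.709982.

α ≈ 0.7100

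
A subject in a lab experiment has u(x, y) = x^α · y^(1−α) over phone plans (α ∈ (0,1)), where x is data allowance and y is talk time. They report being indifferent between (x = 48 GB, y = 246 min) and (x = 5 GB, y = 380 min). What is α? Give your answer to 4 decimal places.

α ≈ 0.1613

Set the two utilities equal: 48^α·246^(1−α) = 5^α·380^(1−α).
Taking logs: α·ln 48 + (1−α)·ln 246 = α·ln 5 + (1−α)·ln 380, i.e. α·2.2617631 = (1−α)·0.4348397.
Thus α·(2.6966028) = 0.4348397, so α = 0.4348397/2.6966028 ≈ 0.1613.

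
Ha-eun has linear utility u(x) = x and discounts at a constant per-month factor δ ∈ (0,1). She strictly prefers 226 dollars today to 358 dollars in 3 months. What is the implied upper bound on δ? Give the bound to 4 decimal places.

δ < 0.8578

Under u(x) = x this choice says 226 > δ^3·358.
Dividing by 358: δ^3 < 0.63128. Both sides are positive, so the cube root keeps the direction.
δ < (226/358)^(1/3) ≈ 0.8578.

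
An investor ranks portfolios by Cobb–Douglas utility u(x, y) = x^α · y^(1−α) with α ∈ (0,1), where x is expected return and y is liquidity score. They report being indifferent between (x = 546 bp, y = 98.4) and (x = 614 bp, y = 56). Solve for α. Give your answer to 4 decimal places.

Indifference: 546^α · 98.4^(1−α) = 614^α · 56^(1−α).
Rearrange to (546/614)^α = (56/98.4)^(1−α) and take logs: α·-0.1173760 = (1−α)·-0.5636891.
So α/(1−α) = (-0.5636891)/(-0.1173760) = 4.8024221, and α = 4.8024221/5.8024221 ≈ 0.8277.

α ≈ 0.8277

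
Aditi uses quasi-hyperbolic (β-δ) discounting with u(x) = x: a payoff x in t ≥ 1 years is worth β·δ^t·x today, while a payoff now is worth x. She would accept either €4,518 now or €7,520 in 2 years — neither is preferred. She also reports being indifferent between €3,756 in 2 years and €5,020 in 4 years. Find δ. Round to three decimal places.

δ ≈ 0.865

Both payoffs in the second observation are in the future, so β drops out: δ^2·3756 = δ^4·5020 ⇒ δ^2 = 3756/5020 = 0.74821, so δ = 0.86499.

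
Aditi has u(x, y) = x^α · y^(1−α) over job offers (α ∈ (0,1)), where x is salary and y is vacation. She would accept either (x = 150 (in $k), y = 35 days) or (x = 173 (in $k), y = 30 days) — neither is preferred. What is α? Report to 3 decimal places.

Indifference: 150^α · 35^(1−α) = 173^α · 30^(1−α).
Rearrange to (150/173)^α = (30/35)^(1−α) and take logs: α·-0.142656 = (1−α)·-0.154151.
Thus α·(-0.296807) = -0.154151, so α = -0.154151/-0.296807 ≈ 0.519.

α ≈ 0.519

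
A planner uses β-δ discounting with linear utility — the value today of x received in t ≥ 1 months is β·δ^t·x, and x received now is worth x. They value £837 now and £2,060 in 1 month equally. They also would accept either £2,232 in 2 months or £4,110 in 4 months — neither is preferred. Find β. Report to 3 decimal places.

β ≈ 0.551

From the later pair, β·δ^2·2232 = β·δ^4·4110; dividing through, δ^2 = 2232/4110 = 0.54307, so δ = 0.73693.
Now use the now-vs-future pair: 837 = β·δ·2060 gives β = 837/(0.73693·2060) ≈ 0.551.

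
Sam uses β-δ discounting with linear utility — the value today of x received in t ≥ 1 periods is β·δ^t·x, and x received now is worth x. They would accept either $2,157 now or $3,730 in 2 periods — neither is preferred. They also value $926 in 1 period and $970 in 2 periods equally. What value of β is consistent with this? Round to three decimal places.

β ≈ 0.635

From the later pair, β·δ^1·926 = β·δ^2·970; dividing through, δ = 926/970 = 0.95464.
Substituting δ into 2157 = β·δ^2·3730: β = 2157/(3399.283) ≈ 0.635.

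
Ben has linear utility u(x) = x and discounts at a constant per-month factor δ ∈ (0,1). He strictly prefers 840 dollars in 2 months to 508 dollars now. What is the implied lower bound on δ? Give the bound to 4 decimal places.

δ > 0.7777

Under u(x) = x this choice says 508 < δ^2·840.
Hence δ^2 > 508/840 = 0.60476, and x ↦ x^(1/2) is increasing on (0,∞).
δ > (508/840)^(1/2) ≈ 0.7777.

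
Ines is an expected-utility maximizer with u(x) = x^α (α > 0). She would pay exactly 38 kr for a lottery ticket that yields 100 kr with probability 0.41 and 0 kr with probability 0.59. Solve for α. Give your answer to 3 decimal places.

α ≈ 0.921

Since u(0) = 0, the lottery's EU is 0.41·100^α.
Indifference: 38^α = 0.41·100^α, so (38/100)^α = 0.41.
α = ln(0.41) / ln(38/100) = -0.891598/-0.967584 ≈ 0.921.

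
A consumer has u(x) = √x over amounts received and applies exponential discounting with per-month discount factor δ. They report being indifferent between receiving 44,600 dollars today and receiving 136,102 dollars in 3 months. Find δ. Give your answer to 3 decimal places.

Equating discounted utilities: u(44600) = δ^3·u(136102) ⇒ δ^3 = u(44600)/u(136102).
With u(x) = √x: δ^3 = √44600/√136102 = √(44600/136102) = 0.57245.
So δ = 0.57245^(1/3) ≈ 0.830.

δ ≈ 0.830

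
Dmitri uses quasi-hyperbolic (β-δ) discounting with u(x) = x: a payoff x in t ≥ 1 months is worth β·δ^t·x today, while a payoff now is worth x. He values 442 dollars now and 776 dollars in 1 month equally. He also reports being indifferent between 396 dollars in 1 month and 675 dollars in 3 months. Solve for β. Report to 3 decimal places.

β ≈ 0.744

The second indifference involves only future payoffs, so β cancels: β·δ^1·396 = β·δ^3·675, giving δ^2 = 396/675 = 0.58667, so δ = 0.76594.
Now use the now-vs-future pair: 442 = β·δ·776 gives β = 442/(0.76594·776) ≈ 0.744.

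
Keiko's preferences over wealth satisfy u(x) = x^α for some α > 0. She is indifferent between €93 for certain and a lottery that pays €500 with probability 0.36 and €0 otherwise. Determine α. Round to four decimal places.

EU(lottery) = 0.36·500^α + 0.64·0 = 0.36·500^α.
Setting u(93) equal to that: 93^α = 0.36·500^α ⇒ (93/500)^α = 0.36.
α = ln(0.36) / ln(93/500) = -1.0216512/-1.6820086 ≈ 0.6074.

α ≈ 0.6074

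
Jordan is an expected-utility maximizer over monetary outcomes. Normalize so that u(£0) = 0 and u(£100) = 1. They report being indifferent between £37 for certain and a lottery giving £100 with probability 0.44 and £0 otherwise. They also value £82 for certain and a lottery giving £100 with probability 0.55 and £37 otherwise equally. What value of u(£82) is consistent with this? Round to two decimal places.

0.75

First, u(£37) = 0.44·u(£100) + 0.56·u(£0) = 0.44.
The second indifference gives u(£82) = 0.55·u(£100) + 0.45·u(£37) = 0.55·1.00 + 0.45·0.44 = 0.7480.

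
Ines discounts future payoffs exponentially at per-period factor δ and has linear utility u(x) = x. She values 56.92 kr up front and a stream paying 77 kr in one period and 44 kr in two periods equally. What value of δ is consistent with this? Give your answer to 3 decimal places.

δ ≈ 0.560

Present value of the stream is 77·δ + 44·δ². Indifference gives 77δ + 44δ² = 56.92.
That is, 44δ² + 77δ − 56.92 = 0, a quadratic in δ.
The positive root is δ = [−77 + √(77² + 4·44·56.92)] / (2·44) = (−77 + 126.281)/88 ≈ 0.560.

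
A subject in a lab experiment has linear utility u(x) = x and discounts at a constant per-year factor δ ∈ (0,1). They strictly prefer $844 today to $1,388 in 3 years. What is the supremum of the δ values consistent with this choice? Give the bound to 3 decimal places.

The preference means 844 > δ^3·1388.
Hence δ^3 < 844/1388 = 0.60807, and x ↦ x^(1/3) is increasing on (0,∞).
δ < 0.60807^(1/3) = 0.847.

δ < 0.847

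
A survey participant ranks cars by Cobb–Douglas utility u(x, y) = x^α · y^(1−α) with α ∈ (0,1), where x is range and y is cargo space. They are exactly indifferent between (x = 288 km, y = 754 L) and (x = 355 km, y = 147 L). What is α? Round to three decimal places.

α ≈ 0.887

The Cobb–Douglas utilities coincide, so 288^α·754^(1−α) = 355^α·147^(1−α).
Rearrange to (288/355)^α = (147/754)^(1−α) and take logs: α·-0.209157 = (1−α)·-1.634960.
So α/(1−α) = (-1.634960)/(-0.209157) = 7.816903, and α = 7.816903/8.816903 ≈ 0.887.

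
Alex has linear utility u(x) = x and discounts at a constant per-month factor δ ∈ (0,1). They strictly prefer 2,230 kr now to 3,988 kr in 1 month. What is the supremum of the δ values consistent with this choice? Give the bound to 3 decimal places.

δ < 0.559

The preference means 2230 > δ·3988.
So δ < 2230/3988 = 0.55918.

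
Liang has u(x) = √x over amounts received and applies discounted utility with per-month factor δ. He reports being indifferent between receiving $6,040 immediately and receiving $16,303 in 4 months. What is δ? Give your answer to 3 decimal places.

δ ≈ 0.883

The payoff in 4 months is discounted by δ^4, so u(6040) = δ^4·u(16303) and δ^4 = u(6040)/u(16303).
Since u(x) = √x, δ^4 = √(6040/16303) = 0.60867.
So δ = 0.60867^(1/4) ≈ 0.883.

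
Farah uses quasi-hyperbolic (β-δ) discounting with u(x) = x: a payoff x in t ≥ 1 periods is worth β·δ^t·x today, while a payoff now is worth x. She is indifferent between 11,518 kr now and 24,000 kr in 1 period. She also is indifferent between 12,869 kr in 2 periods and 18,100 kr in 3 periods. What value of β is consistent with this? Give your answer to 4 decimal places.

Both payoffs in the second observation are in the future, so β drops out: δ^2·12869 = δ^3·18100 ⇒ δ = 12869/18100 = 0.71099.
The first indifference: 11518 = β·δ·24000, so β = 11518/(δ·24000) = 11518/(0.71099·24000) ≈ 0.6750.

β ≈ 0.6750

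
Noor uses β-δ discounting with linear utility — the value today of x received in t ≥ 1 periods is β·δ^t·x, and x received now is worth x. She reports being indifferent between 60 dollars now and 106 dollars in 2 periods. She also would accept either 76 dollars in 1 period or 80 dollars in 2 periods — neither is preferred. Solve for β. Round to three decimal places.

β ≈ 0.627

The second indifference involves only future payoffs, so β cancels: β·δ^1·76 = β·δ^2·80, giving δ = 76/80 = 0.95000.
Substituting δ into 60 = β·δ^2·106: β = 60/(95.665) ≈ 0.627.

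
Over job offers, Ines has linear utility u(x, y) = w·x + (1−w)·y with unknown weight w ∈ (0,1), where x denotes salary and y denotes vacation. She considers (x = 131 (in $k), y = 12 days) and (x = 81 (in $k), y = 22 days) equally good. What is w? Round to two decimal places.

w = 0.17

u(131,12) = u(81,22) means w·131 + (1−w)·12 = w·81 + (1−w)·22.
Rearranging, 50·w − 10·(1−w) = 0.
The marginal rate of substitution is 10/50, so w = 10/(50+10) = 0.17.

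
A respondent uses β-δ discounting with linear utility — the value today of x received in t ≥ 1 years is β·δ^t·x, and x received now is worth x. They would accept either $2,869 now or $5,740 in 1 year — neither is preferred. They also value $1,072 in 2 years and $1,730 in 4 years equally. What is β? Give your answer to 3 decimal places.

From the later pair, β·δ^2·1072 = β·δ^4·1730; dividing through, δ^2 = 1072/1730 = 0.61965, so δ = 0.78718.
Now use the now-vs-future pair: 2869 = β·δ·5740 gives β = 2869/(0.78718·5740) ≈ 0.635.

β ≈ 0.635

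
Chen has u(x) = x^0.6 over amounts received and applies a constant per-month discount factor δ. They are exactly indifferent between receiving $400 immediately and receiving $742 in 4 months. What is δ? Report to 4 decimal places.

Indifference means u(400) = δ^4 · u(742), so δ^4 = u(400)/u(742).
Since u(x) = x^0.6, δ^4 = (400/742)^0.6 = 0.53908^0.6 = 0.69023.
So δ = 0.69023^(1/4) ≈ 0.9115.

δ ≈ 0.9115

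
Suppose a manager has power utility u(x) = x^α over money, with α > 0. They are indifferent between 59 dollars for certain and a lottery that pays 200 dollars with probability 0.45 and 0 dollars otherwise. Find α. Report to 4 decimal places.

α ≈ 0.6541

Since u(0) = 0, the lottery's EU is 0.45·200^α.
Equating: 59^α = 0.45·200^α, i.e. 0.2950^α = 0.45.
α = ln(0.45) / ln(59/200) = -0.7985077/-1.2207799 ≈ 0.6541.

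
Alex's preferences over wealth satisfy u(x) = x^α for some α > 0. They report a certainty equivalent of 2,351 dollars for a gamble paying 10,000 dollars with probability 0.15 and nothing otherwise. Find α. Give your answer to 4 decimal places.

Since u(0) = 0, the lottery's EU is 0.15·10000^α.
Indifference: 2351^α = 0.15·10000^α, so (2351/10000)^α = 0.15.
α = ln(0.15) / ln(2351/10000) = -1.8971200/-1.4477443 ≈ 1.3104.

α ≈ 1.3104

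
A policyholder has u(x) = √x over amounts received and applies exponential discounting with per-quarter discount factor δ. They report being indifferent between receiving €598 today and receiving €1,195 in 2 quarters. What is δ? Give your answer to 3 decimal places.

δ ≈ 0.841

Indifference means u(598) = δ^2 · u(1195), so δ^2 = u(598)/u(1195).
Since u(x) = √x, δ^2 = √(598/1195) = 0.70740.
So δ = 0.70740^(1/2) ≈ 0.841.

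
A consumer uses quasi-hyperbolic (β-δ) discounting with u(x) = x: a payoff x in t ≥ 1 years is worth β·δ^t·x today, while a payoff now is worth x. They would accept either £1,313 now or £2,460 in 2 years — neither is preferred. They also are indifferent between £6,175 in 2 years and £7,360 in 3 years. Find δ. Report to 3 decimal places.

δ ≈ 0.839

The second indifference involves only future payoffs, so β cancels: β·δ^2·6175 = β·δ^3·7360, giving δ = 6175/7360 = 0.83899.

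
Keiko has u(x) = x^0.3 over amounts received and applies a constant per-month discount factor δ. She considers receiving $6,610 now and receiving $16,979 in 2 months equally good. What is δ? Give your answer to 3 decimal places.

Indifference means u(6610) = δ^2 · u(16979), so δ^2 = u(6610)/u(16979).
With u(x) = x^0.3: δ^2 = 6610^0.3/16979^0.3 = (6610/16979)^0.3 = 0.75351.
Taking the square root: δ = 0.75351^(1/2) ≈ 0.868.

δ ≈ 0.868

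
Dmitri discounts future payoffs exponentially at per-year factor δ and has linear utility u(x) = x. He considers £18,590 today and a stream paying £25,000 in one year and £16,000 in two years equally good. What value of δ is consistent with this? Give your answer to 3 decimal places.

The stream is worth 25000δ + 16000δ² today, so 25000δ + 16000δ² = 18590.
That is, 16000δ² + 25000δ − 18590 = 0, a quadratic in δ.
δ = (−25000 + √(25000² + 4·16000·18590)) / (2·16000) = (−25000 + √1814760000.00) / 32000 ≈ 0.550.

δ ≈ 0.550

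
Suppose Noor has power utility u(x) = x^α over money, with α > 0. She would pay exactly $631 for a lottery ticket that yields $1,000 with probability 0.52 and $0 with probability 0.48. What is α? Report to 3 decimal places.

α ≈ 1.420

Since u(0) = 0, the lottery's EU is 0.52·1000^α.
Equating: 631^α = 0.52·1000^α, i.e. 0.6310^α = 0.52.
Take logs: α = ln 0.52 / ln(631/1000) ≈ 1.42019.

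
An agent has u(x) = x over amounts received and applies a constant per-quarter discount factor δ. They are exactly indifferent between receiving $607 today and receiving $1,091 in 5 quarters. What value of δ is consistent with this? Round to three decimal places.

δ ≈ 0.889

Indifference means u(607) = δ^5 · u(1091), so δ^5 = u(607)/u(1091).
With u(x) = x: δ^5 = 607/1091 = 0.55637.
So δ = 0.55637^(1/5) ≈ 0.889.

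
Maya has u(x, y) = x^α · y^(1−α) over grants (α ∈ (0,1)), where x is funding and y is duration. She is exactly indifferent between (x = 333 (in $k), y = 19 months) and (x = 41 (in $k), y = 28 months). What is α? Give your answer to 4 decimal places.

Set the two utilities equal: 333^α·19^(1−α) = 41^α·28^(1−α).
(333/41)^α = (28/19)^(1−α); take logs: α·ln(333/41) = (1−α)·ln(28/19), i.e. α·2.0945704 = (1−α)·0.3877655.
Thus α·(2.4823359) = 0.3877655, so α = 0.3877655/2.4823359 ≈ 0.1562.

α ≈ 0.1562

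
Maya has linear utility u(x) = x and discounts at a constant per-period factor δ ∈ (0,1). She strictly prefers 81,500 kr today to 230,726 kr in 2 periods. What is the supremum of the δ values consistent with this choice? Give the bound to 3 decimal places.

δ < 0.594

Comparing present values: 81500 > δ^2·230726.
So δ^2 < 81500/230726 = 0.35323; taking the square root of both positive sides preserves the inequality.
δ < 0.35323^(1/2) = 0.594.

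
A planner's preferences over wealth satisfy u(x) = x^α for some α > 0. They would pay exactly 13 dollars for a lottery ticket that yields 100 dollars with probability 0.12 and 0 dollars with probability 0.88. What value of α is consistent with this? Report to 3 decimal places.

α ≈ 1.039

Since u(0) = 0, the lottery's EU is 0.12·100^α.
Indifference: 13^α = 0.12·100^α, so (13/100)^α = 0.12.
Taking logs: α·ln(13/100) = ln(0.12), so α = -2.120264 / -2.040221 ≈ 1.039.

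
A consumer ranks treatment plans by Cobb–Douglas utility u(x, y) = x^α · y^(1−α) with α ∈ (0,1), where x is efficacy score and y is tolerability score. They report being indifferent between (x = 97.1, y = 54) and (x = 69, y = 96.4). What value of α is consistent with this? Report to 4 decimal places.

Set the two utilities equal: 97.1^α·54^(1−α) = 69^α·96.4^(1−α).
(97.1/69)^α = (96.4/54)^(1−α); take logs: α·ln(97.1/69) = (1−α)·ln(96.4/54), i.e. α·0.3416349 = (1−α)·0.5795222.
So α/(1−α) = (0.5795222)/(0.3416349) = 1.6963203, and α = 1.6963203/2.6963203 ≈ 0.6291.

α ≈ 0.6291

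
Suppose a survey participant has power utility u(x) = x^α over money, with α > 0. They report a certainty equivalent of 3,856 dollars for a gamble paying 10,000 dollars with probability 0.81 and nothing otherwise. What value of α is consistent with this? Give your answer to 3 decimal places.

α ≈ 0.221

EU(lottery) = 0.81·10000^α + 0.19·0 = 0.81·10000^α.
Indifference: 3856^α = 0.81·10000^α, so (3856/10000)^α = 0.81.
α = ln(0.81) / ln(3856/10000) = -0.210721/-0.952955 ≈ 0.221.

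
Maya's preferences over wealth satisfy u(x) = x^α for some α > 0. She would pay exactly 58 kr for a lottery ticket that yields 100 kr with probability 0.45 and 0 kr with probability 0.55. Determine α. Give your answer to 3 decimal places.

α ≈ 1.466

EU(lottery) = 0.45·100^α + 0.55·0 = 0.45·100^α.
Equating: 58^α = 0.45·100^α, i.e. 0.5800^α = 0.45.
Take logs: α = ln 0.45 / ln(58/100) ≈ 1.46589.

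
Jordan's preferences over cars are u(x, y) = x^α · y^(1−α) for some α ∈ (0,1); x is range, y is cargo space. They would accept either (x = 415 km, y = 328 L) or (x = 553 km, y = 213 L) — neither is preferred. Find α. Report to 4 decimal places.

Indifference: 415^α · 328^(1−α) = 553^α · 213^(1−α).
Rearrange to (415/553)^α = (213/328)^(1−α) and take logs: α·-0.2870795 = (1−α)·-0.4317214.
With A = -0.2870795 and B = -0.4317214: α·A = (1−α)·B, so α = B/(A+B) = -0.4317214/-0.7188009 ≈ 0.6006.

α ≈ 0.6006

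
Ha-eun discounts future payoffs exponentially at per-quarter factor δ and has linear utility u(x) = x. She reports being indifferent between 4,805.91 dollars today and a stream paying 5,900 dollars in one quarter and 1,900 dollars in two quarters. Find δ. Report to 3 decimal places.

δ ≈ 0.670

Present value of the stream is 5900·δ + 1900·δ². Indifference gives 5900δ + 1900δ² = 4805.91.
So 1900δ² + 5900δ − 4805.91 = 0.
The positive root is δ = [−5900 + √(5900² + 4·1900·4805.91)] / (2·1900) = (−5900 + 8446.000)/3800 ≈ 0.670.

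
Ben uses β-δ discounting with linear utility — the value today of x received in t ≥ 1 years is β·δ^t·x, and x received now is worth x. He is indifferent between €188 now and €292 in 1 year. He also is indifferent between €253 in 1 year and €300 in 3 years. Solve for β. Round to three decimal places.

Both payoffs in the second observation are in the future, so β drops out: δ^1·253 = δ^3·300 ⇒ δ^2 = 253/300 = 0.84333, so δ = 0.91833.
Substituting δ into 188 = β·δ·292: β = 188/(268.153) ≈ 0.701.

β ≈ 0.701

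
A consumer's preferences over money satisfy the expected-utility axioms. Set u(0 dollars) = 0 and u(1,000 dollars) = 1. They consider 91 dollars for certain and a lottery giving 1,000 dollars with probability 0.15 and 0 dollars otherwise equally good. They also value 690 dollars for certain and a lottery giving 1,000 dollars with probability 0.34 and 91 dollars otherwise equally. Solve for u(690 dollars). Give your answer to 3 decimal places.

The first gamble pins u(91 dollars): it must equal 0.15·1 + 0.85·0 = 0.15.
The second indifference gives u(690 dollars) = 0.34·u(1,000 dollars) + 0.66·u(91 dollars) = 0.34·1.00 + 0.66·0.15 = 0.4390.

0.439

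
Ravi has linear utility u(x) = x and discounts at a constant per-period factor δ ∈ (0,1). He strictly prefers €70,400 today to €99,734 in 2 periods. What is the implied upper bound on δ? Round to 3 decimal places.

Under u(x) = x this choice says 70400 > δ^2·99734.
Dividing by 99734: δ^2 < 0.70588. Both sides are positive, so the square root keeps the direction.
δ < (70400/99734)^(1/2) ≈ 0.840.

δ < 0.840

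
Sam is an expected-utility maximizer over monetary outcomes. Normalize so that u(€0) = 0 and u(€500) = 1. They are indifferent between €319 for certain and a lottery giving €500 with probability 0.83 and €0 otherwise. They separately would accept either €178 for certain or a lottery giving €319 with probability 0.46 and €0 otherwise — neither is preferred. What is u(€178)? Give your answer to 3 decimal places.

0.382

First, u(€319) = 0.83·u(€500) + 0.17·u(€0) = 0.83.
Then u(€178) = 0.46·u(€319) + 0.54·u(€0) = 0.46·0.83 + 0.54·0.00 = 0.3818.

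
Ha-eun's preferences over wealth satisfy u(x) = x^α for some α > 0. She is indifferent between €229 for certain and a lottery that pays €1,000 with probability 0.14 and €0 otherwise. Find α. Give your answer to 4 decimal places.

α ≈ 1.3338

The lottery's expected utility is 0.14·u(1000) + 0.86·u(0) = 0.14·1000^α (since u(0) = 0 for α > 0).
Indifference: 229^α = 0.14·1000^α, so (229/1000)^α = 0.14.
Taking logs: α·ln(229/1000) = ln(0.14), so α = -1.9661129 / -1.4740333 ≈ 1.3338.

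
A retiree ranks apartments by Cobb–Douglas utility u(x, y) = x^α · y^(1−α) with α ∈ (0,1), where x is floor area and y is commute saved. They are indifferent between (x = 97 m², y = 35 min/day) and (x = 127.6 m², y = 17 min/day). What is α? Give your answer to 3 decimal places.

α ≈ 0.725

The Cobb–Douglas utilities coincide, so 97^α·35^(1−α) = 127.6^α·17^(1−α).
Rearrange to (97/127.6)^α = (17/35)^(1−α) and take logs: α·-0.274189 = (1−α)·-0.722135.
With A = -0.274189 and B = -0.722135: α·A = (1−α)·B, so α = B/(A+B) = -0.722135/-0.996324 ≈ 0.725.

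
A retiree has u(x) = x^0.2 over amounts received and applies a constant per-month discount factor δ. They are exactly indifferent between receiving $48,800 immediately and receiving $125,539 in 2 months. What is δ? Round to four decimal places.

Equating discounted utilities: u(48800) = δ^2·u(125539) ⇒ δ^2 = u(48800)/u(125539).
Since u(x) = x^0.2, δ^2 = (48800/125539)^0.2 = 0.38872^0.2 = 0.82781.
So δ = 0.82781^(1/2) ≈ 0.9098.

δ ≈ 0.9098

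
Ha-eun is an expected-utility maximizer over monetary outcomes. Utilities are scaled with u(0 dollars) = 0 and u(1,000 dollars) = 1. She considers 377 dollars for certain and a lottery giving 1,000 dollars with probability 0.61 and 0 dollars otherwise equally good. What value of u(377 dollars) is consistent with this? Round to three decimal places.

0.610

By the standard-gamble method, u(377 dollars) is just the indifference probability on the best outcome: 0.61.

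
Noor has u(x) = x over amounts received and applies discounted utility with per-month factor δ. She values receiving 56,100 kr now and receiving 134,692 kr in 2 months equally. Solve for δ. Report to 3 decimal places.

Equating discounted utilities: u(56100) = δ^2·u(134692) ⇒ δ^2 = u(56100)/u(134692).
With u(x) = x: δ^2 = 56100/134692 = 0.41651.
So δ = 0.41651^(1/2) ≈ 0.645.

δ ≈ 0.645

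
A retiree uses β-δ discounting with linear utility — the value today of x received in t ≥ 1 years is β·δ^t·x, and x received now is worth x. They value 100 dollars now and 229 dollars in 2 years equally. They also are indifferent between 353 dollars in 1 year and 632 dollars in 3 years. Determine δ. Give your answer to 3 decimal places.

From the later pair, β·δ^1·353 = β·δ^3·632; dividing through, δ^2 = 353/632 = 0.55854, so δ = 0.74736.

δ ≈ 0.747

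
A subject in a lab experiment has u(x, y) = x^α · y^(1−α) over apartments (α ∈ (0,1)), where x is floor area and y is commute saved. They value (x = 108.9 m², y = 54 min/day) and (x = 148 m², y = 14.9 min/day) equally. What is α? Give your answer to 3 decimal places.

Indifference: 108.9^α · 54^(1−α) = 148^α · 14.9^(1−α).
Rearrange to (108.9/148)^α = (14.9/54)^(1−α) and take logs: α·-0.306782 = (1−α)·-1.287623.
Thus α·(-1.594405) = -1.287623, so α = -1.287623/-1.594405 ≈ 0.808.

α ≈ 0.808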